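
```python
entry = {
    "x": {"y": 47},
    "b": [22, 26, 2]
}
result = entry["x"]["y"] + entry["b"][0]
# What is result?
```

Answer: 69

Derivation:
Trace (tracking result):
entry = {'x': {'y': 47}, 'b': [22, 26, 2]}  # -> entry = {'x': {'y': 47}, 'b': [22, 26, 2]}
result = entry['x']['y'] + entry['b'][0]  # -> result = 69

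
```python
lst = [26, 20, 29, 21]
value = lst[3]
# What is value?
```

Answer: 21

Derivation:
Trace (tracking value):
lst = [26, 20, 29, 21]  # -> lst = [26, 20, 29, 21]
value = lst[3]  # -> value = 21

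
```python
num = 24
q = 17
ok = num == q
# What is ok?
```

Trace (tracking ok):
num = 24  # -> num = 24
q = 17  # -> q = 17
ok = num == q  # -> ok = False

Answer: False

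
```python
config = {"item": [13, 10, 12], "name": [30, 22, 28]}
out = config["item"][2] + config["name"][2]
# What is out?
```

Answer: 40

Derivation:
Trace (tracking out):
config = {'item': [13, 10, 12], 'name': [30, 22, 28]}  # -> config = {'item': [13, 10, 12], 'name': [30, 22, 28]}
out = config['item'][2] + config['name'][2]  # -> out = 40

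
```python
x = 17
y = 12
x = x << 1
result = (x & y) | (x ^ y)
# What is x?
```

Answer: 34

Derivation:
Trace (tracking x):
x = 17  # -> x = 17
y = 12  # -> y = 12
x = x << 1  # -> x = 34
result = x & y | x ^ y  # -> result = 46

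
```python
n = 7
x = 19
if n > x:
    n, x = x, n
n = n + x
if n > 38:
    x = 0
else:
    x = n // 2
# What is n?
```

Trace (tracking n):
n = 7  # -> n = 7
x = 19  # -> x = 19
if n > x:  # condition is False
n = n + x  # -> n = 26
if n > 38:  # condition is False
else:
    x = n // 2  # -> x = 13

Answer: 26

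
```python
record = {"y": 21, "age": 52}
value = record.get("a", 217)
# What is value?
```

Trace (tracking value):
record = {'y': 21, 'age': 52}  # -> record = {'y': 21, 'age': 52}
value = record.get('a', 217)  # -> value = 217

Answer: 217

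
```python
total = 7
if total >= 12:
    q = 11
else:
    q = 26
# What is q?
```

Trace (tracking q):
total = 7  # -> total = 7
if total >= 12:  # condition is False
else:
    q = 26  # -> q = 26

Answer: 26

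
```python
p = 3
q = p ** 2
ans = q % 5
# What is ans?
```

Answer: 4

Derivation:
Trace (tracking ans):
p = 3  # -> p = 3
q = p ** 2  # -> q = 9
ans = q % 5  # -> ans = 4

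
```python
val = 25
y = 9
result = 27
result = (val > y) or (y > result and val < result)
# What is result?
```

Trace (tracking result):
val = 25  # -> val = 25
y = 9  # -> y = 9
result = 27  # -> result = 27
result = val > y or (y > result and val < result)  # -> result = True

Answer: True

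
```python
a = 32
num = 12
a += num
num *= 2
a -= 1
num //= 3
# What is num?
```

Trace (tracking num):
a = 32  # -> a = 32
num = 12  # -> num = 12
a += num  # -> a = 44
num *= 2  # -> num = 24
a -= 1  # -> a = 43
num //= 3  # -> num = 8

Answer: 8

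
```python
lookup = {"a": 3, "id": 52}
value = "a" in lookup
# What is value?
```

Answer: True

Derivation:
Trace (tracking value):
lookup = {'a': 3, 'id': 52}  # -> lookup = {'a': 3, 'id': 52}
value = 'a' in lookup  # -> value = True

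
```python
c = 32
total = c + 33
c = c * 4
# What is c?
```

Trace (tracking c):
c = 32  # -> c = 32
total = c + 33  # -> total = 65
c = c * 4  # -> c = 128

Answer: 128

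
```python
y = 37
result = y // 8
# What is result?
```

Trace (tracking result):
y = 37  # -> y = 37
result = y // 8  # -> result = 4

Answer: 4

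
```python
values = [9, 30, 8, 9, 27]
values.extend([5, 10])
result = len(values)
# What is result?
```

Trace (tracking result):
values = [9, 30, 8, 9, 27]  # -> values = [9, 30, 8, 9, 27]
values.extend([5, 10])  # -> values = [9, 30, 8, 9, 27, 5, 10]
result = len(values)  # -> result = 7

Answer: 7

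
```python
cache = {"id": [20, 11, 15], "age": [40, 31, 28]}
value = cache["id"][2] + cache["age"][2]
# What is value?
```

Trace (tracking value):
cache = {'id': [20, 11, 15], 'age': [40, 31, 28]}  # -> cache = {'id': [20, 11, 15], 'age': [40, 31, 28]}
value = cache['id'][2] + cache['age'][2]  # -> value = 43

Answer: 43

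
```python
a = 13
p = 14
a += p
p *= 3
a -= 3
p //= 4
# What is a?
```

Trace (tracking a):
a = 13  # -> a = 13
p = 14  # -> p = 14
a += p  # -> a = 27
p *= 3  # -> p = 42
a -= 3  # -> a = 24
p //= 4  # -> p = 10

Answer: 24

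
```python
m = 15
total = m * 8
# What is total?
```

Answer: 120

Derivation:
Trace (tracking total):
m = 15  # -> m = 15
total = m * 8  # -> total = 120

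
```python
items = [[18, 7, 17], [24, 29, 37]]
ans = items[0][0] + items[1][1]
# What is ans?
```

Trace (tracking ans):
items = [[18, 7, 17], [24, 29, 37]]  # -> items = [[18, 7, 17], [24, 29, 37]]
ans = items[0][0] + items[1][1]  # -> ans = 47

Answer: 47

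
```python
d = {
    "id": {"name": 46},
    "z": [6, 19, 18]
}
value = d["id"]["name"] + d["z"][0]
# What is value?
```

Answer: 52

Derivation:
Trace (tracking value):
d = {'id': {'name': 46}, 'z': [6, 19, 18]}  # -> d = {'id': {'name': 46}, 'z': [6, 19, 18]}
value = d['id']['name'] + d['z'][0]  # -> value = 52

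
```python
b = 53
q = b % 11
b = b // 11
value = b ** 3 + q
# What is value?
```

Trace (tracking value):
b = 53  # -> b = 53
q = b % 11  # -> q = 9
b = b // 11  # -> b = 4
value = b ** 3 + q  # -> value = 73

Answer: 73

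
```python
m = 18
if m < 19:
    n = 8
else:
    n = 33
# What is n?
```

Answer: 8

Derivation:
Trace (tracking n):
m = 18  # -> m = 18
if m < 19:  # condition is True
    n = 8  # -> n = 8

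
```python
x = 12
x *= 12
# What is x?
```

Trace (tracking x):
x = 12  # -> x = 12
x *= 12  # -> x = 144

Answer: 144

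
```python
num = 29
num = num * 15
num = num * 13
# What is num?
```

Trace (tracking num):
num = 29  # -> num = 29
num = num * 15  # -> num = 435
num = num * 13  # -> num = 5655

Answer: 5655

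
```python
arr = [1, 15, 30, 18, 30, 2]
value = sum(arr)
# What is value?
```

Answer: 96

Derivation:
Trace (tracking value):
arr = [1, 15, 30, 18, 30, 2]  # -> arr = [1, 15, 30, 18, 30, 2]
value = sum(arr)  # -> value = 96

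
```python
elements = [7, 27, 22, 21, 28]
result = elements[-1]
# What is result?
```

Answer: 28

Derivation:
Trace (tracking result):
elements = [7, 27, 22, 21, 28]  # -> elements = [7, 27, 22, 21, 28]
result = elements[-1]  # -> result = 28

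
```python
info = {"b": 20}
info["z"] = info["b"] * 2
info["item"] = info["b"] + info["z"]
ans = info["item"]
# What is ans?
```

Answer: 60

Derivation:
Trace (tracking ans):
info = {'b': 20}  # -> info = {'b': 20}
info['z'] = info['b'] * 2  # -> info = {'b': 20, 'z': 40}
info['item'] = info['b'] + info['z']  # -> info = {'b': 20, 'z': 40, 'item': 60}
ans = info['item']  # -> ans = 60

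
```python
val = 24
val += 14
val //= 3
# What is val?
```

Answer: 12

Derivation:
Trace (tracking val):
val = 24  # -> val = 24
val += 14  # -> val = 38
val //= 3  # -> val = 12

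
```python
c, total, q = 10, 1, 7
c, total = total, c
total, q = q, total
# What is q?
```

Answer: 10

Derivation:
Trace (tracking q):
c, total, q = (10, 1, 7)  # -> c = 10, total = 1, q = 7
c, total = (total, c)  # -> c = 1, total = 10
total, q = (q, total)  # -> total = 7, q = 10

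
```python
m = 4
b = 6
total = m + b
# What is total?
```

Answer: 10

Derivation:
Trace (tracking total):
m = 4  # -> m = 4
b = 6  # -> b = 6
total = m + b  # -> total = 10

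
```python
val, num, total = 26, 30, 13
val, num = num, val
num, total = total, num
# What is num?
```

Trace (tracking num):
val, num, total = (26, 30, 13)  # -> val = 26, num = 30, total = 13
val, num = (num, val)  # -> val = 30, num = 26
num, total = (total, num)  # -> num = 13, total = 26

Answer: 13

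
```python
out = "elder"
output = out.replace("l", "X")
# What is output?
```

Trace (tracking output):
out = 'elder'  # -> out = 'elder'
output = out.replace('l', 'X')  # -> output = 'eXder'

Answer: 'eXder'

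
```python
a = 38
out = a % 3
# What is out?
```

Answer: 2

Derivation:
Trace (tracking out):
a = 38  # -> a = 38
out = a % 3  # -> out = 2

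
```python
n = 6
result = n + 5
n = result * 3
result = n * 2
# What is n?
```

Answer: 33

Derivation:
Trace (tracking n):
n = 6  # -> n = 6
result = n + 5  # -> result = 11
n = result * 3  # -> n = 33
result = n * 2  # -> result = 66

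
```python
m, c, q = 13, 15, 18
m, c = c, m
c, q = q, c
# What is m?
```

Answer: 15

Derivation:
Trace (tracking m):
m, c, q = (13, 15, 18)  # -> m = 13, c = 15, q = 18
m, c = (c, m)  # -> m = 15, c = 13
c, q = (q, c)  # -> c = 18, q = 13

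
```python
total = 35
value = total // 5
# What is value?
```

Trace (tracking value):
total = 35  # -> total = 35
value = total // 5  # -> value = 7

Answer: 7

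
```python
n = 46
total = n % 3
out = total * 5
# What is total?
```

Trace (tracking total):
n = 46  # -> n = 46
total = n % 3  # -> total = 1
out = total * 5  # -> out = 5

Answer: 1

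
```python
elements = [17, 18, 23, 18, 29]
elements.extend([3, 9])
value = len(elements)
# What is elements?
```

Answer: [17, 18, 23, 18, 29, 3, 9]

Derivation:
Trace (tracking elements):
elements = [17, 18, 23, 18, 29]  # -> elements = [17, 18, 23, 18, 29]
elements.extend([3, 9])  # -> elements = [17, 18, 23, 18, 29, 3, 9]
value = len(elements)  # -> value = 7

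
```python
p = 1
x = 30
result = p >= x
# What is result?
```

Answer: False

Derivation:
Trace (tracking result):
p = 1  # -> p = 1
x = 30  # -> x = 30
result = p >= x  # -> result = False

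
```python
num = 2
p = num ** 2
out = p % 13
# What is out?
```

Trace (tracking out):
num = 2  # -> num = 2
p = num ** 2  # -> p = 4
out = p % 13  # -> out = 4

Answer: 4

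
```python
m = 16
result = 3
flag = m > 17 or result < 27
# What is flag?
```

Trace (tracking flag):
m = 16  # -> m = 16
result = 3  # -> result = 3
flag = m > 17 or result < 27  # -> flag = True

Answer: True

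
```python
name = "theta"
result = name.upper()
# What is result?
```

Trace (tracking result):
name = 'theta'  # -> name = 'theta'
result = name.upper()  # -> result = 'THETA'

Answer: 'THETA'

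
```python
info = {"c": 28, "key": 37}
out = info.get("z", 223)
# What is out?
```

Answer: 223

Derivation:
Trace (tracking out):
info = {'c': 28, 'key': 37}  # -> info = {'c': 28, 'key': 37}
out = info.get('z', 223)  # -> out = 223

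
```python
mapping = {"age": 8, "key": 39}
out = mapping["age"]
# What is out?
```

Trace (tracking out):
mapping = {'age': 8, 'key': 39}  # -> mapping = {'age': 8, 'key': 39}
out = mapping['age']  # -> out = 8

Answer: 8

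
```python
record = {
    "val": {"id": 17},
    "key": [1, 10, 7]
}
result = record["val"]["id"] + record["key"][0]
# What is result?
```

Answer: 18

Derivation:
Trace (tracking result):
record = {'val': {'id': 17}, 'key': [1, 10, 7]}  # -> record = {'val': {'id': 17}, 'key': [1, 10, 7]}
result = record['val']['id'] + record['key'][0]  # -> result = 18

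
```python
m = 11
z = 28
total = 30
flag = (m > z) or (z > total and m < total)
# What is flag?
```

Trace (tracking flag):
m = 11  # -> m = 11
z = 28  # -> z = 28
total = 30  # -> total = 30
flag = m > z or (z > total and m < total)  # -> flag = False

Answer: False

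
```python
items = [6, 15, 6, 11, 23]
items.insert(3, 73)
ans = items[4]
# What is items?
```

Trace (tracking items):
items = [6, 15, 6, 11, 23]  # -> items = [6, 15, 6, 11, 23]
items.insert(3, 73)  # -> items = [6, 15, 6, 73, 11, 23]
ans = items[4]  # -> ans = 11

Answer: [6, 15, 6, 73, 11, 23]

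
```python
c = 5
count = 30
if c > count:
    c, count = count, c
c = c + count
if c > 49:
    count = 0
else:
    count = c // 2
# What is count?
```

Answer: 17

Derivation:
Trace (tracking count):
c = 5  # -> c = 5
count = 30  # -> count = 30
if c > count:  # condition is False
c = c + count  # -> c = 35
if c > 49:  # condition is False
else:
    count = c // 2  # -> count = 17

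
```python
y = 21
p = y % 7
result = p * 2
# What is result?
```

Trace (tracking result):
y = 21  # -> y = 21
p = y % 7  # -> p = 0
result = p * 2  # -> result = 0

Answer: 0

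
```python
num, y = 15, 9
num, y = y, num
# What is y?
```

Answer: 15

Derivation:
Trace (tracking y):
num, y = (15, 9)  # -> num = 15, y = 9
num, y = (y, num)  # -> num = 9, y = 15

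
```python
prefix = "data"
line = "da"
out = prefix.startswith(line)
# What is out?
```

Answer: True

Derivation:
Trace (tracking out):
prefix = 'data'  # -> prefix = 'data'
line = 'da'  # -> line = 'da'
out = prefix.startswith(line)  # -> out = True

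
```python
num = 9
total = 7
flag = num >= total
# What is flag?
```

Trace (tracking flag):
num = 9  # -> num = 9
total = 7  # -> total = 7
flag = num >= total  # -> flag = True

Answer: True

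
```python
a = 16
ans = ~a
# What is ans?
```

Answer: -17

Derivation:
Trace (tracking ans):
a = 16  # -> a = 16
ans = ~a  # -> ans = -17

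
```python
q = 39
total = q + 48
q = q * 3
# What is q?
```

Answer: 117

Derivation:
Trace (tracking q):
q = 39  # -> q = 39
total = q + 48  # -> total = 87
q = q * 3  # -> q = 117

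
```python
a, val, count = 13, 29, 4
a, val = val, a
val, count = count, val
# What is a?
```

Trace (tracking a):
a, val, count = (13, 29, 4)  # -> a = 13, val = 29, count = 4
a, val = (val, a)  # -> a = 29, val = 13
val, count = (count, val)  # -> val = 4, count = 13

Answer: 29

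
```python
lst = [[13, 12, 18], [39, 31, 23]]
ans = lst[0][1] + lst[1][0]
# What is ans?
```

Trace (tracking ans):
lst = [[13, 12, 18], [39, 31, 23]]  # -> lst = [[13, 12, 18], [39, 31, 23]]
ans = lst[0][1] + lst[1][0]  # -> ans = 51

Answer: 51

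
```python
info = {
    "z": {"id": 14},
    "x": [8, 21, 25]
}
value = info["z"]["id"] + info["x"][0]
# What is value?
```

Answer: 22

Derivation:
Trace (tracking value):
info = {'z': {'id': 14}, 'x': [8, 21, 25]}  # -> info = {'z': {'id': 14}, 'x': [8, 21, 25]}
value = info['z']['id'] + info['x'][0]  # -> value = 22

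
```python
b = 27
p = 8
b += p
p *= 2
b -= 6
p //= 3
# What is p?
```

Answer: 5

Derivation:
Trace (tracking p):
b = 27  # -> b = 27
p = 8  # -> p = 8
b += p  # -> b = 35
p *= 2  # -> p = 16
b -= 6  # -> b = 29
p //= 3  # -> p = 5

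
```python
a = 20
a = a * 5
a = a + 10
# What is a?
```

Answer: 110

Derivation:
Trace (tracking a):
a = 20  # -> a = 20
a = a * 5  # -> a = 100
a = a + 10  # -> a = 110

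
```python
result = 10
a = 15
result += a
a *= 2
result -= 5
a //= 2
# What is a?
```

Answer: 15

Derivation:
Trace (tracking a):
result = 10  # -> result = 10
a = 15  # -> a = 15
result += a  # -> result = 25
a *= 2  # -> a = 30
result -= 5  # -> result = 20
a //= 2  # -> a = 15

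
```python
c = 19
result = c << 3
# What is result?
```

Trace (tracking result):
c = 19  # -> c = 19
result = c << 3  # -> result = 152

Answer: 152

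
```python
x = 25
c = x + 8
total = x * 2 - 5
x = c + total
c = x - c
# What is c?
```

Answer: 45

Derivation:
Trace (tracking c):
x = 25  # -> x = 25
c = x + 8  # -> c = 33
total = x * 2 - 5  # -> total = 45
x = c + total  # -> x = 78
c = x - c  # -> c = 45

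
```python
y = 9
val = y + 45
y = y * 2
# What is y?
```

Answer: 18

Derivation:
Trace (tracking y):
y = 9  # -> y = 9
val = y + 45  # -> val = 54
y = y * 2  # -> y = 18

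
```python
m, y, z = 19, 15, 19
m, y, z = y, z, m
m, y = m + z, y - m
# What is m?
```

Answer: 34

Derivation:
Trace (tracking m):
m, y, z = (19, 15, 19)  # -> m = 19, y = 15, z = 19
m, y, z = (y, z, m)  # -> m = 15, y = 19, z = 19
m, y = (m + z, y - m)  # -> m = 34, y = 4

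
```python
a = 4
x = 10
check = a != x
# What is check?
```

Trace (tracking check):
a = 4  # -> a = 4
x = 10  # -> x = 10
check = a != x  # -> check = True

Answer: True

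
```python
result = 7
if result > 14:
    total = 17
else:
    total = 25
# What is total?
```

Answer: 25

Derivation:
Trace (tracking total):
result = 7  # -> result = 7
if result > 14:  # condition is False
else:
    total = 25  # -> total = 25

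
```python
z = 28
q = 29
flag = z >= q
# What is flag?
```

Answer: False

Derivation:
Trace (tracking flag):
z = 28  # -> z = 28
q = 29  # -> q = 29
flag = z >= q  # -> flag = False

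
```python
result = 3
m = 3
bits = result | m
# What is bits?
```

Answer: 3

Derivation:
Trace (tracking bits):
result = 3  # -> result = 3
m = 3  # -> m = 3
bits = result | m  # -> bits = 3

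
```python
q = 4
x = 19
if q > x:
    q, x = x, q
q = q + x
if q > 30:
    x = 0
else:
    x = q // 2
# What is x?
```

Trace (tracking x):
q = 4  # -> q = 4
x = 19  # -> x = 19
if q > x:  # condition is False
q = q + x  # -> q = 23
if q > 30:  # condition is False
else:
    x = q // 2  # -> x = 11

Answer: 11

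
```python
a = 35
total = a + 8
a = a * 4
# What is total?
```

Trace (tracking total):
a = 35  # -> a = 35
total = a + 8  # -> total = 43
a = a * 4  # -> a = 140

Answer: 43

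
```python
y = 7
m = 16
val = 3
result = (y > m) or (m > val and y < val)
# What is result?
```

Trace (tracking result):
y = 7  # -> y = 7
m = 16  # -> m = 16
val = 3  # -> val = 3
result = y > m or (m > val and y < val)  # -> result = False

Answer: False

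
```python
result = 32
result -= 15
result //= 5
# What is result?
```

Answer: 3

Derivation:
Trace (tracking result):
result = 32  # -> result = 32
result -= 15  # -> result = 17
result //= 5  # -> result = 3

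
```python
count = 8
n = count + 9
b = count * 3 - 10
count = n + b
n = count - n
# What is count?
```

Trace (tracking count):
count = 8  # -> count = 8
n = count + 9  # -> n = 17
b = count * 3 - 10  # -> b = 14
count = n + b  # -> count = 31
n = count - n  # -> n = 14

Answer: 31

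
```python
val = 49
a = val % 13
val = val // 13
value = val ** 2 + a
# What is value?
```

Trace (tracking value):
val = 49  # -> val = 49
a = val % 13  # -> a = 10
val = val // 13  # -> val = 3
value = val ** 2 + a  # -> value = 19

Answer: 19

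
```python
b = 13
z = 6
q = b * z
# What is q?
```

Trace (tracking q):
b = 13  # -> b = 13
z = 6  # -> z = 6
q = b * z  # -> q = 78

Answer: 78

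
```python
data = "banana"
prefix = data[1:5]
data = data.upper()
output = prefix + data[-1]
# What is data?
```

Answer: 'BANANA'

Derivation:
Trace (tracking data):
data = 'banana'  # -> data = 'banana'
prefix = data[1:5]  # -> prefix = 'anan'
data = data.upper()  # -> data = 'BANANA'
output = prefix + data[-1]  # -> output = 'ananA'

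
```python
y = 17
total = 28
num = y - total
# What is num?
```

Trace (tracking num):
y = 17  # -> y = 17
total = 28  # -> total = 28
num = y - total  # -> num = -11

Answer: -11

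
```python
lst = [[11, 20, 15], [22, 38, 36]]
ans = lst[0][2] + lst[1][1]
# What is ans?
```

Trace (tracking ans):
lst = [[11, 20, 15], [22, 38, 36]]  # -> lst = [[11, 20, 15], [22, 38, 36]]
ans = lst[0][2] + lst[1][1]  # -> ans = 53

Answer: 53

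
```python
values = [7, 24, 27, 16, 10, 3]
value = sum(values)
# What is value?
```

Trace (tracking value):
values = [7, 24, 27, 16, 10, 3]  # -> values = [7, 24, 27, 16, 10, 3]
value = sum(values)  # -> value = 87

Answer: 87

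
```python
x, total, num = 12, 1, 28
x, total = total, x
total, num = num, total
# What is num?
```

Answer: 12

Derivation:
Trace (tracking num):
x, total, num = (12, 1, 28)  # -> x = 12, total = 1, num = 28
x, total = (total, x)  # -> x = 1, total = 12
total, num = (num, total)  # -> total = 28, num = 12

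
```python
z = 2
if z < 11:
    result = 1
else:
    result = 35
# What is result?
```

Answer: 1

Derivation:
Trace (tracking result):
z = 2  # -> z = 2
if z < 11:  # condition is True
    result = 1  # -> result = 1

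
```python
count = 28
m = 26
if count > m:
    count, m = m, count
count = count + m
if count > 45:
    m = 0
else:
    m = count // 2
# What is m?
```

Trace (tracking m):
count = 28  # -> count = 28
m = 26  # -> m = 26
if count > m:  # condition is True
    count, m = (m, count)  # -> count = 26, m = 28
count = count + m  # -> count = 54
if count > 45:  # condition is True
    m = 0  # -> m = 0

Answer: 0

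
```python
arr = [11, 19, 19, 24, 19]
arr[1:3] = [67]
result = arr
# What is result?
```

Answer: [11, 67, 24, 19]

Derivation:
Trace (tracking result):
arr = [11, 19, 19, 24, 19]  # -> arr = [11, 19, 19, 24, 19]
arr[1:3] = [67]  # -> arr = [11, 67, 24, 19]
result = arr  # -> result = [11, 67, 24, 19]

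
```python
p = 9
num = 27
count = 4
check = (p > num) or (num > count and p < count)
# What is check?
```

Trace (tracking check):
p = 9  # -> p = 9
num = 27  # -> num = 27
count = 4  # -> count = 4
check = p > num or (num > count and p < count)  # -> check = False

Answer: False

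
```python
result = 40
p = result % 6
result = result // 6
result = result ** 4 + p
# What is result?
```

Answer: 1300

Derivation:
Trace (tracking result):
result = 40  # -> result = 40
p = result % 6  # -> p = 4
result = result // 6  # -> result = 6
result = result ** 4 + p  # -> result = 1300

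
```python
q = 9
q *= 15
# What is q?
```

Answer: 135

Derivation:
Trace (tracking q):
q = 9  # -> q = 9
q *= 15  # -> q = 135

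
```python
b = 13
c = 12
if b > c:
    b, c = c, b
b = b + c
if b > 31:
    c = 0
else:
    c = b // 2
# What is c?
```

Answer: 12

Derivation:
Trace (tracking c):
b = 13  # -> b = 13
c = 12  # -> c = 12
if b > c:  # condition is True
    b, c = (c, b)  # -> b = 12, c = 13
b = b + c  # -> b = 25
if b > 31:  # condition is False
else:
    c = b // 2  # -> c = 12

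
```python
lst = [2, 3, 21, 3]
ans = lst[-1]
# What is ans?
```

Answer: 3

Derivation:
Trace (tracking ans):
lst = [2, 3, 21, 3]  # -> lst = [2, 3, 21, 3]
ans = lst[-1]  # -> ans = 3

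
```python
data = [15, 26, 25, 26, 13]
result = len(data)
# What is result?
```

Trace (tracking result):
data = [15, 26, 25, 26, 13]  # -> data = [15, 26, 25, 26, 13]
result = len(data)  # -> result = 5

Answer: 5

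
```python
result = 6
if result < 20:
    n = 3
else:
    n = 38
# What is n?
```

Answer: 3

Derivation:
Trace (tracking n):
result = 6  # -> result = 6
if result < 20:  # condition is True
    n = 3  # -> n = 3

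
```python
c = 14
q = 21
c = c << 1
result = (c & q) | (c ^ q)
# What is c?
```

Answer: 28

Derivation:
Trace (tracking c):
c = 14  # -> c = 14
q = 21  # -> q = 21
c = c << 1  # -> c = 28
result = c & q | c ^ q  # -> result = 29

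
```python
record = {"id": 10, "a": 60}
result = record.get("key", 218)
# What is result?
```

Answer: 218

Derivation:
Trace (tracking result):
record = {'id': 10, 'a': 60}  # -> record = {'id': 10, 'a': 60}
result = record.get('key', 218)  # -> result = 218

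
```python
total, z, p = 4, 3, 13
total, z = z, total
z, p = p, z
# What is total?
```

Answer: 3

Derivation:
Trace (tracking total):
total, z, p = (4, 3, 13)  # -> total = 4, z = 3, p = 13
total, z = (z, total)  # -> total = 3, z = 4
z, p = (p, z)  # -> z = 13, p = 4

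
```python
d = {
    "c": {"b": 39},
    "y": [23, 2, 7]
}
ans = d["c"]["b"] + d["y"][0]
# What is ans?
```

Answer: 62

Derivation:
Trace (tracking ans):
d = {'c': {'b': 39}, 'y': [23, 2, 7]}  # -> d = {'c': {'b': 39}, 'y': [23, 2, 7]}
ans = d['c']['b'] + d['y'][0]  # -> ans = 62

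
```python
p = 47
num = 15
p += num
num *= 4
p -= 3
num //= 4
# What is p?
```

Answer: 59

Derivation:
Trace (tracking p):
p = 47  # -> p = 47
num = 15  # -> num = 15
p += num  # -> p = 62
num *= 4  # -> num = 60
p -= 3  # -> p = 59
num //= 4  # -> num = 15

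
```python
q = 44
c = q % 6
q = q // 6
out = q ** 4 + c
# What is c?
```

Answer: 2

Derivation:
Trace (tracking c):
q = 44  # -> q = 44
c = q % 6  # -> c = 2
q = q // 6  # -> q = 7
out = q ** 4 + c  # -> out = 2403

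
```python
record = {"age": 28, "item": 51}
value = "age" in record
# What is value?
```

Answer: True

Derivation:
Trace (tracking value):
record = {'age': 28, 'item': 51}  # -> record = {'age': 28, 'item': 51}
value = 'age' in record  # -> value = True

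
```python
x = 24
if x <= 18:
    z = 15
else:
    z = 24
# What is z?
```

Trace (tracking z):
x = 24  # -> x = 24
if x <= 18:  # condition is False
else:
    z = 24  # -> z = 24

Answer: 24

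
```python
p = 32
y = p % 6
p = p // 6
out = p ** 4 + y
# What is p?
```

Answer: 5

Derivation:
Trace (tracking p):
p = 32  # -> p = 32
y = p % 6  # -> y = 2
p = p // 6  # -> p = 5
out = p ** 4 + y  # -> out = 627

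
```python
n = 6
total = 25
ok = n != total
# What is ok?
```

Trace (tracking ok):
n = 6  # -> n = 6
total = 25  # -> total = 25
ok = n != total  # -> ok = True

Answer: True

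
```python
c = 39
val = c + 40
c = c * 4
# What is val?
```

Answer: 79

Derivation:
Trace (tracking val):
c = 39  # -> c = 39
val = c + 40  # -> val = 79
c = c * 4  # -> c = 156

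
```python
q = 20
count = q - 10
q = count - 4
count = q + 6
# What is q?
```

Answer: 6

Derivation:
Trace (tracking q):
q = 20  # -> q = 20
count = q - 10  # -> count = 10
q = count - 4  # -> q = 6
count = q + 6  # -> count = 12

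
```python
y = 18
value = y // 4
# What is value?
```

Answer: 4

Derivation:
Trace (tracking value):
y = 18  # -> y = 18
value = y // 4  # -> value = 4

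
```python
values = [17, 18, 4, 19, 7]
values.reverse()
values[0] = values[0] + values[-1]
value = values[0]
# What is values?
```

Answer: [24, 19, 4, 18, 17]

Derivation:
Trace (tracking values):
values = [17, 18, 4, 19, 7]  # -> values = [17, 18, 4, 19, 7]
values.reverse()  # -> values = [7, 19, 4, 18, 17]
values[0] = values[0] + values[-1]  # -> values = [24, 19, 4, 18, 17]
value = values[0]  # -> value = 24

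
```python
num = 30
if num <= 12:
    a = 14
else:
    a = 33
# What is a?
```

Answer: 33

Derivation:
Trace (tracking a):
num = 30  # -> num = 30
if num <= 12:  # condition is False
else:
    a = 33  # -> a = 33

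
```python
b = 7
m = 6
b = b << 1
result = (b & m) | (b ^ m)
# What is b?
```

Answer: 14

Derivation:
Trace (tracking b):
b = 7  # -> b = 7
m = 6  # -> m = 6
b = b << 1  # -> b = 14
result = b & m | b ^ m  # -> result = 14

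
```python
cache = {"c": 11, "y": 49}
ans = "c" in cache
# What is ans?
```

Answer: True

Derivation:
Trace (tracking ans):
cache = {'c': 11, 'y': 49}  # -> cache = {'c': 11, 'y': 49}
ans = 'c' in cache  # -> ans = True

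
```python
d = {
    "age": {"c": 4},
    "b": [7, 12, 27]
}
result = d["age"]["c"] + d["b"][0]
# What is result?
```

Answer: 11

Derivation:
Trace (tracking result):
d = {'age': {'c': 4}, 'b': [7, 12, 27]}  # -> d = {'age': {'c': 4}, 'b': [7, 12, 27]}
result = d['age']['c'] + d['b'][0]  # -> result = 11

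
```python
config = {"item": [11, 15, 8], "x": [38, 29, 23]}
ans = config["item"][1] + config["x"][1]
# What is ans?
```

Trace (tracking ans):
config = {'item': [11, 15, 8], 'x': [38, 29, 23]}  # -> config = {'item': [11, 15, 8], 'x': [38, 29, 23]}
ans = config['item'][1] + config['x'][1]  # -> ans = 44

Answer: 44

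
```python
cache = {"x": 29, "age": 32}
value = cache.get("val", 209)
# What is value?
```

Trace (tracking value):
cache = {'x': 29, 'age': 32}  # -> cache = {'x': 29, 'age': 32}
value = cache.get('val', 209)  # -> value = 209

Answer: 209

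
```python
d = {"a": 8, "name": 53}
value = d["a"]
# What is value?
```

Trace (tracking value):
d = {'a': 8, 'name': 53}  # -> d = {'a': 8, 'name': 53}
value = d['a']  # -> value = 8

Answer: 8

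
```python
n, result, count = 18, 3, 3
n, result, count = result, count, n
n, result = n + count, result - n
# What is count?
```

Trace (tracking count):
n, result, count = (18, 3, 3)  # -> n = 18, result = 3, count = 3
n, result, count = (result, count, n)  # -> n = 3, result = 3, count = 18
n, result = (n + count, result - n)  # -> n = 21, result = 0

Answer: 18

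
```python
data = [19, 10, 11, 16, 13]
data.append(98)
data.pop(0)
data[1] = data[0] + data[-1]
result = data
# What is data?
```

Trace (tracking data):
data = [19, 10, 11, 16, 13]  # -> data = [19, 10, 11, 16, 13]
data.append(98)  # -> data = [19, 10, 11, 16, 13, 98]
data.pop(0)  # -> data = [10, 11, 16, 13, 98]
data[1] = data[0] + data[-1]  # -> data = [10, 108, 16, 13, 98]
result = data  # -> result = [10, 108, 16, 13, 98]

Answer: [10, 108, 16, 13, 98]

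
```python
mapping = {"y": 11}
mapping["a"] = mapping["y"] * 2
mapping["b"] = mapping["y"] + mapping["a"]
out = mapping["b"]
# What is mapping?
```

Answer: {'y': 11, 'a': 22, 'b': 33}

Derivation:
Trace (tracking mapping):
mapping = {'y': 11}  # -> mapping = {'y': 11}
mapping['a'] = mapping['y'] * 2  # -> mapping = {'y': 11, 'a': 22}
mapping['b'] = mapping['y'] + mapping['a']  # -> mapping = {'y': 11, 'a': 22, 'b': 33}
out = mapping['b']  # -> out = 33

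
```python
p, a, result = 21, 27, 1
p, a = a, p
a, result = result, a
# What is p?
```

Answer: 27

Derivation:
Trace (tracking p):
p, a, result = (21, 27, 1)  # -> p = 21, a = 27, result = 1
p, a = (a, p)  # -> p = 27, a = 21
a, result = (result, a)  # -> a = 1, result = 21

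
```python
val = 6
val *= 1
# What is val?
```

Trace (tracking val):
val = 6  # -> val = 6
val *= 1  # -> val = 6

Answer: 6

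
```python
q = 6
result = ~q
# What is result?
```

Answer: -7

Derivation:
Trace (tracking result):
q = 6  # -> q = 6
result = ~q  # -> result = -7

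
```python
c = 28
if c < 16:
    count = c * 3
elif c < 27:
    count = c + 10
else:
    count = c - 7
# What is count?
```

Trace (tracking count):
c = 28  # -> c = 28
if c < 16:  # condition is False
elif c < 27:  # condition is False
else:
    count = c - 7  # -> count = 21

Answer: 21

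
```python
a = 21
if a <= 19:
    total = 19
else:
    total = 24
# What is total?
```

Trace (tracking total):
a = 21  # -> a = 21
if a <= 19:  # condition is False
else:
    total = 24  # -> total = 24

Answer: 24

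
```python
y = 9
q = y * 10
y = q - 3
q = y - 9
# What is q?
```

Answer: 78

Derivation:
Trace (tracking q):
y = 9  # -> y = 9
q = y * 10  # -> q = 90
y = q - 3  # -> y = 87
q = y - 9  # -> q = 78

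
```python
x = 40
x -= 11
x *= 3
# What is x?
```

Trace (tracking x):
x = 40  # -> x = 40
x -= 11  # -> x = 29
x *= 3  # -> x = 87

Answer: 87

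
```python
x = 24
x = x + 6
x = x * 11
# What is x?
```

Answer: 330

Derivation:
Trace (tracking x):
x = 24  # -> x = 24
x = x + 6  # -> x = 30
x = x * 11  # -> x = 330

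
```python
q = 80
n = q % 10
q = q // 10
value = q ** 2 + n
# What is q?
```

Answer: 8

Derivation:
Trace (tracking q):
q = 80  # -> q = 80
n = q % 10  # -> n = 0
q = q // 10  # -> q = 8
value = q ** 2 + n  # -> value = 64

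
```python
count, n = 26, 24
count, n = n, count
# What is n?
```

Trace (tracking n):
count, n = (26, 24)  # -> count = 26, n = 24
count, n = (n, count)  # -> count = 24, n = 26

Answer: 26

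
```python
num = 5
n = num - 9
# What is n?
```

Trace (tracking n):
num = 5  # -> num = 5
n = num - 9  # -> n = -4

Answer: -4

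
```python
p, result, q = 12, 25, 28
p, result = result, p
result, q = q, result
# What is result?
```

Answer: 28

Derivation:
Trace (tracking result):
p, result, q = (12, 25, 28)  # -> p = 12, result = 25, q = 28
p, result = (result, p)  # -> p = 25, result = 12
result, q = (q, result)  # -> result = 28, q = 12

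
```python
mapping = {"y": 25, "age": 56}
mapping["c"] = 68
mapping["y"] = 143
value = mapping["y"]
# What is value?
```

Answer: 143

Derivation:
Trace (tracking value):
mapping = {'y': 25, 'age': 56}  # -> mapping = {'y': 25, 'age': 56}
mapping['c'] = 68  # -> mapping = {'y': 25, 'age': 56, 'c': 68}
mapping['y'] = 143  # -> mapping = {'y': 143, 'age': 56, 'c': 68}
value = mapping['y']  # -> value = 143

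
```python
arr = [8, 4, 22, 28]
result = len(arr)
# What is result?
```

Answer: 4

Derivation:
Trace (tracking result):
arr = [8, 4, 22, 28]  # -> arr = [8, 4, 22, 28]
result = len(arr)  # -> result = 4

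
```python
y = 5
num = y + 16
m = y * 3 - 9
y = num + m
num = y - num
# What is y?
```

Answer: 27

Derivation:
Trace (tracking y):
y = 5  # -> y = 5
num = y + 16  # -> num = 21
m = y * 3 - 9  # -> m = 6
y = num + m  # -> y = 27
num = y - num  # -> num = 6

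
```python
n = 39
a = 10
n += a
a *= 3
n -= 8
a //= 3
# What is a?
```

Answer: 10

Derivation:
Trace (tracking a):
n = 39  # -> n = 39
a = 10  # -> a = 10
n += a  # -> n = 49
a *= 3  # -> a = 30
n -= 8  # -> n = 41
a //= 3  # -> a = 10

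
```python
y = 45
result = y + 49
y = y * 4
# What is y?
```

Trace (tracking y):
y = 45  # -> y = 45
result = y + 49  # -> result = 94
y = y * 4  # -> y = 180

Answer: 180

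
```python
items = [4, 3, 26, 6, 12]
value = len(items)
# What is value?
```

Answer: 5

Derivation:
Trace (tracking value):
items = [4, 3, 26, 6, 12]  # -> items = [4, 3, 26, 6, 12]
value = len(items)  # -> value = 5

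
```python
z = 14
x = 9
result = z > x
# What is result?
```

Answer: True

Derivation:
Trace (tracking result):
z = 14  # -> z = 14
x = 9  # -> x = 9
result = z > x  # -> result = True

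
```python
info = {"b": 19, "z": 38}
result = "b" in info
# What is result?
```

Answer: True

Derivation:
Trace (tracking result):
info = {'b': 19, 'z': 38}  # -> info = {'b': 19, 'z': 38}
result = 'b' in info  # -> result = True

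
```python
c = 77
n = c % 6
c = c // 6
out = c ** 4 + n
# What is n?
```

Answer: 5

Derivation:
Trace (tracking n):
c = 77  # -> c = 77
n = c % 6  # -> n = 5
c = c // 6  # -> c = 12
out = c ** 4 + n  # -> out = 20741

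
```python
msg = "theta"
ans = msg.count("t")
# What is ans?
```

Answer: 2

Derivation:
Trace (tracking ans):
msg = 'theta'  # -> msg = 'theta'
ans = msg.count('t')  # -> ans = 2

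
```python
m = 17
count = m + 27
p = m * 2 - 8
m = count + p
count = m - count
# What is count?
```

Answer: 26

Derivation:
Trace (tracking count):
m = 17  # -> m = 17
count = m + 27  # -> count = 44
p = m * 2 - 8  # -> p = 26
m = count + p  # -> m = 70
count = m - count  # -> count = 26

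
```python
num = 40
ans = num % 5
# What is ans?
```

Trace (tracking ans):
num = 40  # -> num = 40
ans = num % 5  # -> ans = 0

Answer: 0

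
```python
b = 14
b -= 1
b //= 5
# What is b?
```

Trace (tracking b):
b = 14  # -> b = 14
b -= 1  # -> b = 13
b //= 5  # -> b = 2

Answer: 2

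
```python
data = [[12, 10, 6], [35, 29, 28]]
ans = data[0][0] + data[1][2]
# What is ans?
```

Answer: 40

Derivation:
Trace (tracking ans):
data = [[12, 10, 6], [35, 29, 28]]  # -> data = [[12, 10, 6], [35, 29, 28]]
ans = data[0][0] + data[1][2]  # -> ans = 40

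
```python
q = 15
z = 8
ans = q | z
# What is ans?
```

Trace (tracking ans):
q = 15  # -> q = 15
z = 8  # -> z = 8
ans = q | z  # -> ans = 15

Answer: 15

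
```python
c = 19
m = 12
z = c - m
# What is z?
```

Trace (tracking z):
c = 19  # -> c = 19
m = 12  # -> m = 12
z = c - m  # -> z = 7

Answer: 7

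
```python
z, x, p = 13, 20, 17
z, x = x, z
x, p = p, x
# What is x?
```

Trace (tracking x):
z, x, p = (13, 20, 17)  # -> z = 13, x = 20, p = 17
z, x = (x, z)  # -> z = 20, x = 13
x, p = (p, x)  # -> x = 17, p = 13

Answer: 17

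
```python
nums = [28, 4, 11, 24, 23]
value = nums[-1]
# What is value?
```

Trace (tracking value):
nums = [28, 4, 11, 24, 23]  # -> nums = [28, 4, 11, 24, 23]
value = nums[-1]  # -> value = 23

Answer: 23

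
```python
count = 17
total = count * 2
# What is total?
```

Trace (tracking total):
count = 17  # -> count = 17
total = count * 2  # -> total = 34

Answer: 34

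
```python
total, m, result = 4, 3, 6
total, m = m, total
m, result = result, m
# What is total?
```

Trace (tracking total):
total, m, result = (4, 3, 6)  # -> total = 4, m = 3, result = 6
total, m = (m, total)  # -> total = 3, m = 4
m, result = (result, m)  # -> m = 6, result = 4

Answer: 3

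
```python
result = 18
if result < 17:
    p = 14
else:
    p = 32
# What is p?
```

Answer: 32

Derivation:
Trace (tracking p):
result = 18  # -> result = 18
if result < 17:  # condition is False
else:
    p = 32  # -> p = 32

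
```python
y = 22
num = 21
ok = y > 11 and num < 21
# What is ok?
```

Trace (tracking ok):
y = 22  # -> y = 22
num = 21  # -> num = 21
ok = y > 11 and num < 21  # -> ok = False

Answer: False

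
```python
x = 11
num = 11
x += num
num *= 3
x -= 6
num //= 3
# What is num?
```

Trace (tracking num):
x = 11  # -> x = 11
num = 11  # -> num = 11
x += num  # -> x = 22
num *= 3  # -> num = 33
x -= 6  # -> x = 16
num //= 3  # -> num = 11

Answer: 11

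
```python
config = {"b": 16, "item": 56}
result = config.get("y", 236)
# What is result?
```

Answer: 236

Derivation:
Trace (tracking result):
config = {'b': 16, 'item': 56}  # -> config = {'b': 16, 'item': 56}
result = config.get('y', 236)  # -> result = 236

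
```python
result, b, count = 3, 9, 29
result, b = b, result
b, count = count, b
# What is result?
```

Trace (tracking result):
result, b, count = (3, 9, 29)  # -> result = 3, b = 9, count = 29
result, b = (b, result)  # -> result = 9, b = 3
b, count = (count, b)  # -> b = 29, count = 3

Answer: 9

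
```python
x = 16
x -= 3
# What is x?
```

Trace (tracking x):
x = 16  # -> x = 16
x -= 3  # -> x = 13

Answer: 13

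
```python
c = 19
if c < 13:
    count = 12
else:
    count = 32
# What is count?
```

Answer: 32

Derivation:
Trace (tracking count):
c = 19  # -> c = 19
if c < 13:  # condition is False
else:
    count = 32  # -> count = 32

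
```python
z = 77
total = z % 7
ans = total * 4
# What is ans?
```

Trace (tracking ans):
z = 77  # -> z = 77
total = z % 7  # -> total = 0
ans = total * 4  # -> ans = 0

Answer: 0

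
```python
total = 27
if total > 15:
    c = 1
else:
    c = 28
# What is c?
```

Answer: 1

Derivation:
Trace (tracking c):
total = 27  # -> total = 27
if total > 15:  # condition is True
    c = 1  # -> c = 1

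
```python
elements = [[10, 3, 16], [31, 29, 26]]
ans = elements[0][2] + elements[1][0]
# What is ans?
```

Trace (tracking ans):
elements = [[10, 3, 16], [31, 29, 26]]  # -> elements = [[10, 3, 16], [31, 29, 26]]
ans = elements[0][2] + elements[1][0]  # -> ans = 47

Answer: 47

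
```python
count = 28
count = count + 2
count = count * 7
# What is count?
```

Trace (tracking count):
count = 28  # -> count = 28
count = count + 2  # -> count = 30
count = count * 7  # -> count = 210

Answer: 210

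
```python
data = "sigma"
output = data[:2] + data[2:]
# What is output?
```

Answer: 'sigma'

Derivation:
Trace (tracking output):
data = 'sigma'  # -> data = 'sigma'
output = data[:2] + data[2:]  # -> output = 'sigma'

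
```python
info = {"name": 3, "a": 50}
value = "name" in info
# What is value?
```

Answer: True

Derivation:
Trace (tracking value):
info = {'name': 3, 'a': 50}  # -> info = {'name': 3, 'a': 50}
value = 'name' in info  # -> value = True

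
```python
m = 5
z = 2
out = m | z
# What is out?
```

Answer: 7

Derivation:
Trace (tracking out):
m = 5  # -> m = 5
z = 2  # -> z = 2
out = m | z  # -> out = 7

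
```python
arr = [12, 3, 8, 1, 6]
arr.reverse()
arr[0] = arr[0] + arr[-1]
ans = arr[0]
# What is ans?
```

Trace (tracking ans):
arr = [12, 3, 8, 1, 6]  # -> arr = [12, 3, 8, 1, 6]
arr.reverse()  # -> arr = [6, 1, 8, 3, 12]
arr[0] = arr[0] + arr[-1]  # -> arr = [18, 1, 8, 3, 12]
ans = arr[0]  # -> ans = 18

Answer: 18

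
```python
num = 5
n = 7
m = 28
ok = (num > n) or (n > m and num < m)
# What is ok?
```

Answer: False

Derivation:
Trace (tracking ok):
num = 5  # -> num = 5
n = 7  # -> n = 7
m = 28  # -> m = 28
ok = num > n or (n > m and num < m)  # -> ok = False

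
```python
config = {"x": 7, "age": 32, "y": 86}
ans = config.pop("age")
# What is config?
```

Trace (tracking config):
config = {'x': 7, 'age': 32, 'y': 86}  # -> config = {'x': 7, 'age': 32, 'y': 86}
ans = config.pop('age')  # -> ans = 32

Answer: {'x': 7, 'y': 86}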